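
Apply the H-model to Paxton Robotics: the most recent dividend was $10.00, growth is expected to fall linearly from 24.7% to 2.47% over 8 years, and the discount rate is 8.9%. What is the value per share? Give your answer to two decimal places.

$297.65

H-model: P₀ = D₀[(1+g_L) + H(g_S−g_L)]/(r−g_L), with H = 8/2 = 4.
P₀ = 10.00 × [(1+0.0247) + 4×(0.247−0.0247)] / (0.089−0.0247)
   = 10.00 × 1.9139 / 0.0643 = 297.6516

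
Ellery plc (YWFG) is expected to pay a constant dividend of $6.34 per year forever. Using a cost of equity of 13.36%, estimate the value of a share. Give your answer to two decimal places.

$47.46

Zero-growth DDM (perpetuity): P₀ = D/r = 6.34 / 0.1336 = 47.4551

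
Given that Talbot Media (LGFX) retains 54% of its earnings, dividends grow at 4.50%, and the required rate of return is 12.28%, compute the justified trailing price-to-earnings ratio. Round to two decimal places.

Payout ratio b = 1 − 0.54 = 0.46.
Justified trailing P/E = b(1+g)/(r−g) = 0.46×(1+0.045)/(0.1228−0.045) = 6.1787

6.18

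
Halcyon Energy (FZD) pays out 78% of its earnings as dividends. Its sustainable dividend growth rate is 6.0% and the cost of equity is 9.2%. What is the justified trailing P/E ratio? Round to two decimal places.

25.84

Justified trailing P/E = b(1+g)/(r−g) = 0.78×(1+0.06)/(0.092−0.06) = 25.8375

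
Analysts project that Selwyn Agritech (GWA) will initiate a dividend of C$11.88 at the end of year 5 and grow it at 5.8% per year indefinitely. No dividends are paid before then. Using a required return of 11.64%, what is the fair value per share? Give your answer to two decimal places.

Deferred-dividend DDM. At t=4 the remaining stream is a growing perpetuity with first payment D_5 = 11.88.
V_4 = D_5/(r−g) = 11.88/(0.1164−0.058) = 203.4247
P₀ = V_4/(1+r)^4 = 203.4247/(1+0.1164)^4 = 130.9557

C$130.96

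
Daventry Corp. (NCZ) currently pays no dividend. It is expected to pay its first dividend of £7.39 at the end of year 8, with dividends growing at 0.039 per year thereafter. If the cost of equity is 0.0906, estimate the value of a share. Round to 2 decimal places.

£78.04

Deferred-dividend DDM. At t=7 the remaining stream is a growing perpetuity with first payment D_8 = 7.39.
V_7 = D_8/(r−g) = 7.39/(0.0906−0.039) = 143.2171
P₀ = V_7/(1+r)^7 = 143.2171/(1+0.0906)^7 = 78.0434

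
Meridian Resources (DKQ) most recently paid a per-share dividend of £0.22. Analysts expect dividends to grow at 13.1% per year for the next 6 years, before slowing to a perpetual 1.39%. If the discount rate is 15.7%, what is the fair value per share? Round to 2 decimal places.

£2.58

Two-stage DDM. Project D₁…D_6 at 0.131, terminal growth 0.0139, discount at r = 0.157.
D_1 = 0.2488
D_2 = 0.2814
D_3 = 0.3183
D_4 = 0.3600
D_5 = 0.4071
D_6 = 0.4605
Terminal value at t=6: TV = D_7/(r−g) = 0.4669/(0.157−0.0139) = 3.2625
P₀ = 0.2488/(1+0.157)^1 + 0.2814/(1+0.157)^2 + 0.3183/(1+0.157)^3 + 0.3600/(1+0.157)^4 + 0.4071/(1+0.157)^5 + 0.4605/(1+0.157)^6 + 3.2625/(1+0.157)^6 = 2.5800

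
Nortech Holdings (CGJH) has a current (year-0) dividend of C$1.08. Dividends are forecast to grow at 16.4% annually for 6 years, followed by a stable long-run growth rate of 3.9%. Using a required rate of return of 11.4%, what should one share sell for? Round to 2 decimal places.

C$27.05

Two-stage DDM. Project D₁…D_6 at 0.164, terminal growth 0.039, discount at r = 0.114.
D_1 = 1.2571
D_2 = 1.4633
D_3 = 1.7033
D_4 = 1.9826
D_5 = 2.3077
D_6 = 2.6862
Terminal value at t=6: TV = D_7/(r−g) = 2.7910/(0.114−0.039) = 37.2131
P₀ = 1.2571/(1+0.114)^1 + 1.4633/(1+0.114)^2 + 1.7033/(1+0.114)^3 + 1.9826/(1+0.114)^4 + 2.3077/(1+0.114)^5 + 2.6862/(1+0.114)^6 + 37.2131/(1+0.114)^6 = 27.0485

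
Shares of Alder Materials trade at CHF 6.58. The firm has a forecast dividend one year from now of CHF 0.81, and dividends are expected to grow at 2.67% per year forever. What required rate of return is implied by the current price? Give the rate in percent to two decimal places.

Rearranging the constant-growth DDM: r = D₁/P₀ + g.
r = 0.8100 / 6.58 + 0.0267 = 0.12310 + 0.0267 = 0.14980

14.98%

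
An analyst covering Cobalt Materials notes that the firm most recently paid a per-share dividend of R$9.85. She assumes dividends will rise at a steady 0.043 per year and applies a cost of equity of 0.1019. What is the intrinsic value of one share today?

Gordon growth model: P₀ = D₁/(r − g). D₁ = 9.85 × (1 + 0.043) = 10.2735.
P₀ = 10.2735 / (0.1019 − 0.043) = 10.2735 / 0.0589 = 174.4236

R$174.42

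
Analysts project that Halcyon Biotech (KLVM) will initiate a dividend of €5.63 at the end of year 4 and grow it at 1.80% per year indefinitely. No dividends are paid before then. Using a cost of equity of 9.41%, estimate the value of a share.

€56.49

Deferred-dividend DDM. At t=3 the remaining stream is a growing perpetuity with first payment D_4 = 5.63.
V_3 = D_4/(r−g) = 5.63/(0.0941−0.018) = 73.9816
P₀ = V_3/(1+r)^3 = 73.9816/(1+0.0941)^3 = 56.4875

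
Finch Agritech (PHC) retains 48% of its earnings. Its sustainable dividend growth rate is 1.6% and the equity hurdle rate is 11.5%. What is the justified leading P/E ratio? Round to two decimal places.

5.25

Payout ratio b = 1 − 0.48 = 0.52.
Justified leading P/E = b/(r−g) = 0.52/(0.115−0.016) = 5.2525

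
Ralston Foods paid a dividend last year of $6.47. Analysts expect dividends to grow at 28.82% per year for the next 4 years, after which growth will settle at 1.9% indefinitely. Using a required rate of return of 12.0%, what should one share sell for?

Two-stage DDM. Project D₁…D_4 at 0.2882, terminal growth 0.019, discount at r = 0.12.
D_1 = 8.3347
D_2 = 10.7367
D_3 = 13.8310
D_4 = 17.8171
Terminal value at t=4: TV = D_5/(r−g) = 18.1556/(0.12−0.019) = 179.7588
P₀ = 8.3347/(1+0.12)^1 + 10.7367/(1+0.12)^2 + 13.8310/(1+0.12)^3 + 17.8171/(1+0.12)^4 + 179.7588/(1+0.12)^4 = 151.4086

$151.41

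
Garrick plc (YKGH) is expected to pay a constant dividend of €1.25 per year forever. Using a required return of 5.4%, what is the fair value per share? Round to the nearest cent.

Zero-growth DDM (perpetuity): P₀ = D/r = 1.25 / 0.054 = 23.1481

€23.15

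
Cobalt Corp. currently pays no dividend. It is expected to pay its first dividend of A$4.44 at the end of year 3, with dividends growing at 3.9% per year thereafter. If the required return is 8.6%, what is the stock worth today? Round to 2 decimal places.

A$80.10

Deferred-dividend DDM. At t=2 the remaining stream is a growing perpetuity with first payment D_3 = 4.44.
V_2 = D_3/(r−g) = 4.44/(0.086−0.039) = 94.4681
P₀ = V_2/(1+r)^2 = 94.4681/(1+0.086)^2 = 80.0987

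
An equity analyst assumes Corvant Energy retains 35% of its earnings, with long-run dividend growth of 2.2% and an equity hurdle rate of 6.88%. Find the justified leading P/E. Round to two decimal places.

13.89

Payout ratio b = 1 − 0.35 = 0.65.
Justified leading P/E = b/(r−g) = 0.65/(0.0688−0.022) = 13.8889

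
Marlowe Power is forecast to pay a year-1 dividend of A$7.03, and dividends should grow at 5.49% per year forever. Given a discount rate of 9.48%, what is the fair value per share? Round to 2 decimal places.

Gordon growth model: P₀ = D₁/(r − g), with D₁ = 7.03 given directly.
P₀ = 7.0300 / (0.0948 − 0.0549) = 7.0300 / 0.0399 = 176.1905

A$176.19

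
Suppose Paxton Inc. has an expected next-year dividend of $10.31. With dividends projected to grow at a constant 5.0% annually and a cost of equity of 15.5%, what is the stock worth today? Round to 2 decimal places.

Gordon growth model: P₀ = D₁/(r − g), with D₁ = 10.31 given directly.
P₀ = 10.3100 / (0.155 − 0.05) = 10.3100 / 0.105 = 98.1905

$98.19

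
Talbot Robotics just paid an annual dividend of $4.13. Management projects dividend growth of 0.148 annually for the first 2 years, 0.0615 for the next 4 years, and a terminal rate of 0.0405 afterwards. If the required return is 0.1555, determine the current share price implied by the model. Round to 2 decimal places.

Three-stage DDM. Project D₁…D_6; terminal Gordon value at t=6 with g = 0.0405; discount at r = 0.1555.
D_1 = 4.7412
D_2 = 5.4429
D_3 = 5.7777
D_4 = 6.1330
D_5 = 6.5102
D_6 = 6.9106
TV_6 = 7.1904/(0.1555−0.0405) = 62.5256
P₀ = Σ Dₜ/(1+r)ᵗ + TV_6/(1+r)^6 = 47.6974

$47.70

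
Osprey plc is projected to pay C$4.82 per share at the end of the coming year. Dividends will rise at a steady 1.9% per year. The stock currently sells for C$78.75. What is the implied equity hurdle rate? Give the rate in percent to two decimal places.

Rearranging the constant-growth DDM: r = D₁/P₀ + g.
r = 4.8200 / 78.75 + 0.019 = 0.06121 + 0.019 = 0.08021

8.02%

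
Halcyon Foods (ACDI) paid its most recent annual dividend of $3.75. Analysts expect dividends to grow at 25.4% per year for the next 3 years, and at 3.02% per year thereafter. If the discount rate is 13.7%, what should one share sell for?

$62.26

Two-stage DDM. Project D₁…D_3 at 0.254, terminal growth 0.0302, discount at r = 0.137.
D_1 = 4.7025
D_2 = 5.8969
D_3 = 7.3948
Terminal value at t=3: TV = D_4/(r−g) = 7.6181/(0.137−0.0302) = 71.3303
P₀ = 4.7025/(1+0.137)^1 + 5.8969/(1+0.137)^2 + 7.3948/(1+0.137)^3 + 71.3303/(1+0.137)^3 = 62.2563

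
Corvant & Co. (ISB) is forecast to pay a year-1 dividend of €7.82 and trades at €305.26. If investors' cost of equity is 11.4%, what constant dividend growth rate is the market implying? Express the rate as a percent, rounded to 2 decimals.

8.84%

From P₀ = D₁/(r − g), the implied growth is g = r − D₁/P₀.
g = 0.114 − 7.82/305.26 = 0.114 − 0.02562 = 0.08838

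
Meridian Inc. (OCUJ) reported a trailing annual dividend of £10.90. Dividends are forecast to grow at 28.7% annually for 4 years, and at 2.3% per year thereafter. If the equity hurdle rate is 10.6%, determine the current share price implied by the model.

Two-stage DDM. Project D₁…D_4 at 0.287, terminal growth 0.023, discount at r = 0.106.
D_1 = 14.0283
D_2 = 18.0544
D_3 = 23.2360
D_4 = 29.9048
Terminal value at t=4: TV = D_5/(r−g) = 30.5926/(0.106−0.023) = 368.5855
P₀ = 14.0283/(1+0.106)^1 + 18.0544/(1+0.106)^2 + 23.2360/(1+0.106)^3 + 29.9048/(1+0.106)^4 + 368.5855/(1+0.106)^4 = 310.9343

£310.93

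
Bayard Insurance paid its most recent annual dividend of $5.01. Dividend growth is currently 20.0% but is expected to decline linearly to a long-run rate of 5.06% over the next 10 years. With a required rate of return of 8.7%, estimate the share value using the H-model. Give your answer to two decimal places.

$247.42

H-model: P₀ = D₀[(1+g_L) + H(g_S−g_L)]/(r−g_L), with H = 10/2 = 5.
P₀ = 5.01 × [(1+0.0506) + 5×(0.2−0.0506)] / (0.087−0.0506)
   = 5.01 × 1.7976 / 0.0364 = 247.4169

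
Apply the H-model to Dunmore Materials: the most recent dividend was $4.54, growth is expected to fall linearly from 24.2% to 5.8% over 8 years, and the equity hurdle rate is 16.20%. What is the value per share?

H-model: P₀ = D₀[(1+g_L) + H(g_S−g_L)]/(r−g_L), with H = 8/2 = 4.
P₀ = 4.54 × [(1+0.058) + 4×(0.242−0.058)] / (0.162−0.058)
   = 4.54 × 1.7940 / 0.104 = 78.3150

$78.31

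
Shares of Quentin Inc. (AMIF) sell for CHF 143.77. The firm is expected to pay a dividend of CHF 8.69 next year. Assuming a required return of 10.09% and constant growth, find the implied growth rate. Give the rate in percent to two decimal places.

4.05%

From P₀ = D₁/(r − g), the implied growth is g = r − D₁/P₀.
g = 0.1009 − 8.69/143.77 = 0.1009 − 0.06044 = 0.04046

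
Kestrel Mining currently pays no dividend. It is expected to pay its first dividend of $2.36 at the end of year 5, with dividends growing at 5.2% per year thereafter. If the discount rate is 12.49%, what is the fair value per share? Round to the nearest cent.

$20.22

Deferred-dividend DDM. At t=4 the remaining stream is a growing perpetuity with first payment D_5 = 2.36.
V_4 = D_5/(r−g) = 2.36/(0.1249−0.052) = 32.3731
P₀ = V_4/(1+r)^4 = 32.3731/(1+0.1249)^4 = 20.2176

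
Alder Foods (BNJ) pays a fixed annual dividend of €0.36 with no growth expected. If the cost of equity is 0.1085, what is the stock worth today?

Zero-growth DDM (perpetuity): P₀ = D/r = 0.36 / 0.1085 = 3.3180

€3.32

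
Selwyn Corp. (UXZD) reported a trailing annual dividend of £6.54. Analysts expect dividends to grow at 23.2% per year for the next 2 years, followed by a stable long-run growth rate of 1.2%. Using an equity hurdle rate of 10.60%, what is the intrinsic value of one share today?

£102.77

Two-stage DDM. Project D₁…D_2 at 0.232, terminal growth 0.012, discount at r = 0.106.
D_1 = 8.0573
D_2 = 9.9266
Terminal value at t=2: TV = D_3/(r−g) = 10.0457/(0.106−0.012) = 106.8690
P₀ = 8.0573/(1+0.106)^1 + 9.9266/(1+0.106)^2 + 106.8690/(1+0.106)^2 = 102.7659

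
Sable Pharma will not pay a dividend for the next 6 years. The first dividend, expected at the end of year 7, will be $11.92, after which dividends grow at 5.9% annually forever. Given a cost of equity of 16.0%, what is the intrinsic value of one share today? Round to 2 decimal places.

$48.44

Deferred-dividend DDM. At t=6 the remaining stream is a growing perpetuity with first payment D_7 = 11.92.
V_6 = D_7/(r−g) = 11.92/(0.16−0.059) = 118.0198
P₀ = V_6/(1+r)^6 = 118.0198/(1+0.16)^6 = 48.4403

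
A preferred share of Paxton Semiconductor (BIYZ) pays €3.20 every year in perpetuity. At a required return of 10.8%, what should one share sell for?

€29.63

Zero-growth DDM (perpetuity): P₀ = D/r = 3.20 / 0.108 = 29.6296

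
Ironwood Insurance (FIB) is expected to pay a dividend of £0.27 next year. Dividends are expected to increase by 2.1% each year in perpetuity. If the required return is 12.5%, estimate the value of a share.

Gordon growth model: P₀ = D₁/(r − g), with D₁ = 0.27 given directly.
P₀ = 0.2700 / (0.125 − 0.021) = 0.2700 / 0.104 = 2.5962

£2.60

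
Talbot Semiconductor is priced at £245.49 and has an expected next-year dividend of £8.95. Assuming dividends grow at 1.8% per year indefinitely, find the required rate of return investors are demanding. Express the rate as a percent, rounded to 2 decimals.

5.45%

Rearranging the constant-growth DDM: r = D₁/P₀ + g.
r = 8.9500 / 245.49 + 0.018 = 0.03646 + 0.018 = 0.05446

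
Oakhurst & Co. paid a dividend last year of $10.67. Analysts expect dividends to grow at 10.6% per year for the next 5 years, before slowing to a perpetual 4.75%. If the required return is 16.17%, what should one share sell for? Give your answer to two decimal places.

Two-stage DDM. Project D₁…D_5 at 0.106, terminal growth 0.0475, discount at r = 0.1617.
D_1 = 11.8010
D_2 = 13.0519
D_3 = 14.4354
D_4 = 15.9656
D_5 = 17.6579
Terminal value at t=5: TV = D_6/(r−g) = 18.4967/(0.1617−0.0475) = 161.9675
P₀ = 11.8010/(1+0.1617)^1 + 13.0519/(1+0.1617)^2 + 14.4354/(1+0.1617)^3 + 15.9656/(1+0.1617)^4 + 17.6579/(1+0.1617)^5 + 161.9675/(1+0.1617)^5 = 122.7016

$122.70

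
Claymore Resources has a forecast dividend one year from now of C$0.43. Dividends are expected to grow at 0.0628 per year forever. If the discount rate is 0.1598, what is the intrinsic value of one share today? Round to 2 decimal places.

Gordon growth model: P₀ = D₁/(r − g), with D₁ = 0.43 given directly.
P₀ = 0.4300 / (0.1598 − 0.0628) = 0.4300 / 0.097 = 4.4330

C$4.43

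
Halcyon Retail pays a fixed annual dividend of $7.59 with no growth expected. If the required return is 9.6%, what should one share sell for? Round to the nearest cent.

Zero-growth DDM (perpetuity): P₀ = D/r = 7.59 / 0.096 = 79.0625

$79.06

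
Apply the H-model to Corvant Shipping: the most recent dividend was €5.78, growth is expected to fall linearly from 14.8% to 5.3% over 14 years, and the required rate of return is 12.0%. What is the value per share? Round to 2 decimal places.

€148.21

H-model: P₀ = D₀[(1+g_L) + H(g_S−g_L)]/(r−g_L), with H = 14/2 = 7.
P₀ = 5.78 × [(1+0.053) + 7×(0.148−0.053)] / (0.12−0.053)
   = 5.78 × 1.7180 / 0.067 = 148.2096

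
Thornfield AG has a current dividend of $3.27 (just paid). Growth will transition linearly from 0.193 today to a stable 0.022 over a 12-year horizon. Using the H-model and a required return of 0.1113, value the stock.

$74.99

H-model: P₀ = D₀[(1+g_L) + H(g_S−g_L)]/(r−g_L), with H = 12/2 = 6.
P₀ = 3.27 × [(1+0.022) + 6×(0.193−0.022)] / (0.1113−0.022)
   = 3.27 × 2.0480 / 0.0893 = 74.9940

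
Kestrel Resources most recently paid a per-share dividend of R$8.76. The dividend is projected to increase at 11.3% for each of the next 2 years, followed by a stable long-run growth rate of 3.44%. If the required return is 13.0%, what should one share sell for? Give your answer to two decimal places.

Two-stage DDM. Project D₁…D_2 at 0.113, terminal growth 0.0344, discount at r = 0.13.
D_1 = 9.7499
D_2 = 10.8516
Terminal value at t=2: TV = D_3/(r−g) = 11.2249/(0.13−0.0344) = 117.4154
P₀ = 9.7499/(1+0.13)^1 + 10.8516/(1+0.13)^2 + 117.4154/(1+0.13)^2 = 109.0801

R$109.08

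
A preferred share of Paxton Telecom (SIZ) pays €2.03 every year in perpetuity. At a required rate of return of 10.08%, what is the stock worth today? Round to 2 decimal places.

€20.14

Zero-growth DDM (perpetuity): P₀ = D/r = 2.03 / 0.1008 = 20.1389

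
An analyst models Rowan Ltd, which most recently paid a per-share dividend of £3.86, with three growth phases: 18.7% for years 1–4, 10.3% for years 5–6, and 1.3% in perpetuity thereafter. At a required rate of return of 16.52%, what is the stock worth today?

Three-stage DDM. Project D₁…D_6; terminal Gordon value at t=6 with g = 0.013; discount at r = 0.1652.
D_1 = 4.5818
D_2 = 5.4386
D_3 = 6.4556
D_4 = 7.6628
D_5 = 8.4521
D_6 = 9.3227
TV_6 = 9.4439/(0.1652−0.013) = 62.0492
P₀ = Σ Dₜ/(1+r)ᵗ + TV_6/(1+r)^6 = 48.6293

£48.63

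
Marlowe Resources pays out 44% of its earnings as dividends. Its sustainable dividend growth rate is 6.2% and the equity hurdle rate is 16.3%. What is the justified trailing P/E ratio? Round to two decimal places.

Justified trailing P/E = b(1+g)/(r−g) = 0.44×(1+0.062)/(0.163−0.062) = 4.6265

4.63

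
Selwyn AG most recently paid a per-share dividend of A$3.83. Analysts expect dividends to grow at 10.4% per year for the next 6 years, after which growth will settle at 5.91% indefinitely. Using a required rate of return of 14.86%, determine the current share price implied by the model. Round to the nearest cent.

Two-stage DDM. Project D₁…D_6 at 0.104, terminal growth 0.0591, discount at r = 0.1486.
D_1 = 4.2283
D_2 = 4.6681
D_3 = 5.1535
D_4 = 5.6895
D_5 = 6.2812
D_6 = 6.9345
Terminal value at t=6: TV = D_7/(r−g) = 7.3443/(0.1486−0.0591) = 82.0592
P₀ = 4.2283/(1+0.1486)^1 + 4.6681/(1+0.1486)^2 + 5.1535/(1+0.1486)^3 + 5.6895/(1+0.1486)^4 + 6.2812/(1+0.1486)^5 + 6.9345/(1+0.1486)^6 + 82.0592/(1+0.1486)^6 = 55.7880

A$55.79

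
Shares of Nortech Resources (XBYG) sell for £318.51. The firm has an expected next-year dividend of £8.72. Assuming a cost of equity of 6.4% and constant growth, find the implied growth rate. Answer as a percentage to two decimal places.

From P₀ = D₁/(r − g), the implied growth is g = r − D₁/P₀.
g = 0.064 − 8.72/318.51 = 0.064 − 0.02738 = 0.03662

3.66%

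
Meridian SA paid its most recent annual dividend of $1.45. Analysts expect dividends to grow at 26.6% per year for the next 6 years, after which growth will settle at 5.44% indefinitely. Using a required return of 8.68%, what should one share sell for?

Two-stage DDM. Project D₁…D_6 at 0.266, terminal growth 0.0544, discount at r = 0.0868.
D_1 = 1.8357
D_2 = 2.3240
D_3 = 2.9422
D_4 = 3.7248
D_5 = 4.7156
D_6 = 5.9699
Terminal value at t=6: TV = D_7/(r−g) = 6.2947/(0.0868−0.0544) = 194.2811
P₀ = 1.8357/(1+0.0868)^1 + 2.3240/(1+0.0868)^2 + 2.9422/(1+0.0868)^3 + 3.7248/(1+0.0868)^4 + 4.7156/(1+0.0868)^5 + 5.9699/(1+0.0868)^6 + 194.2811/(1+0.0868)^6 = 133.2571

$133.26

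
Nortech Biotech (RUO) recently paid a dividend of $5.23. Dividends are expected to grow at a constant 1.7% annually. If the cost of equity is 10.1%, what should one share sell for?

Gordon growth model: P₀ = D₁/(r − g). D₁ = 5.23 × (1 + 0.017) = 5.3189.
P₀ = 5.3189 / (0.101 − 0.017) = 5.3189 / 0.084 = 63.3204

$63.32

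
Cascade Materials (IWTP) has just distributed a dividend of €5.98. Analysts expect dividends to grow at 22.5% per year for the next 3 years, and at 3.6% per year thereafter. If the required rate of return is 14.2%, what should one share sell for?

Two-stage DDM. Project D₁…D_3 at 0.225, terminal growth 0.036, discount at r = 0.142.
D_1 = 7.3255
D_2 = 8.9737
D_3 = 10.9928
Terminal value at t=3: TV = D_4/(r−g) = 11.3886/(0.142−0.036) = 107.4393
P₀ = 7.3255/(1+0.142)^1 + 8.9737/(1+0.142)^2 + 10.9928/(1+0.142)^3 + 107.4393/(1+0.142)^3 = 92.8145

€92.81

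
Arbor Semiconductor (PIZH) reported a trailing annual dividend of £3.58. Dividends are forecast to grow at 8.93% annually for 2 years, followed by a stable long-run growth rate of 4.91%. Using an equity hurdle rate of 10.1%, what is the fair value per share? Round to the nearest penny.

Two-stage DDM. Project D₁…D_2 at 0.0893, terminal growth 0.0491, discount at r = 0.101.
D_1 = 3.8997
D_2 = 4.2479
Terminal value at t=2: TV = D_3/(r−g) = 4.4565/(0.101−0.0491) = 85.8673
P₀ = 3.8997/(1+0.101)^1 + 4.2479/(1+0.101)^2 + 85.8673/(1+0.101)^2 = 77.8821

£77.88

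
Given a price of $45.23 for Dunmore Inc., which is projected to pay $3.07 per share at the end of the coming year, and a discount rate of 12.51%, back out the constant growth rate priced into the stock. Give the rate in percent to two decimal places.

From P₀ = D₁/(r − g), the implied growth is g = r − D₁/P₀.
g = 0.1251 − 3.07/45.23 = 0.1251 − 0.06788 = 0.05722

5.72%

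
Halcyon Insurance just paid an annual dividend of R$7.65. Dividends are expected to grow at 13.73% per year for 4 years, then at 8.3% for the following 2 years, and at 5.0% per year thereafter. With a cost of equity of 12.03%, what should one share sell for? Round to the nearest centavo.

Three-stage DDM. Project D₁…D_6; terminal Gordon value at t=6 with g = 0.05; discount at r = 0.1203.
D_1 = 8.7003
D_2 = 9.8949
D_3 = 11.2535
D_4 = 12.7986
D_5 = 13.8609
D_6 = 15.0113
TV_6 = 15.7619/(0.1203−0.05) = 224.2087
P₀ = Σ Dₜ/(1+r)ᵗ + TV_6/(1+r)^6 = 160.6348

R$160.63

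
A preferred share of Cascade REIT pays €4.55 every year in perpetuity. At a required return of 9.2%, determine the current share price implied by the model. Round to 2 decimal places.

Zero-growth DDM (perpetuity): P₀ = D/r = 4.55 / 0.092 = 49.4565

€49.46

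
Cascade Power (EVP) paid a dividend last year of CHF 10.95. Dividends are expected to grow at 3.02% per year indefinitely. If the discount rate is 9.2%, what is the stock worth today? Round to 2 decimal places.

CHF 182.54

Gordon growth model: P₀ = D₁/(r − g). D₁ = 10.95 × (1 + 0.0302) = 11.2807.
P₀ = 11.2807 / (0.092 − 0.0302) = 11.2807 / 0.0618 = 182.5354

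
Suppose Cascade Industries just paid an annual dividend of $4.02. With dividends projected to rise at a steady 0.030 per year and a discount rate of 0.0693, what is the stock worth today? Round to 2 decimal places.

Gordon growth model: P₀ = D₁/(r − g). D₁ = 4.02 × (1 + 0.03) = 4.1406.
P₀ = 4.1406 / (0.0693 − 0.03) = 4.1406 / 0.0393 = 105.3588

$105.36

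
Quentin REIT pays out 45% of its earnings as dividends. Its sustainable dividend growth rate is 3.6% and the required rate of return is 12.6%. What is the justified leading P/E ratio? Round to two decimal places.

Justified leading P/E = b/(r−g) = 0.45/(0.126−0.036) = 5.0000

5.00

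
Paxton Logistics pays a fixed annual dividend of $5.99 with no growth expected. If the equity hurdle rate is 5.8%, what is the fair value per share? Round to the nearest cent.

Zero-growth DDM (perpetuity): P₀ = D/r = 5.99 / 0.058 = 103.2759

$103.28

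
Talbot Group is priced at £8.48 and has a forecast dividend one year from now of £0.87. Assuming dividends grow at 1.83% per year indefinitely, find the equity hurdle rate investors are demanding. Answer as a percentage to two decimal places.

12.09%

Rearranging the constant-growth DDM: r = D₁/P₀ + g.
r = 0.8700 / 8.48 + 0.0183 = 0.10259 + 0.0183 = 0.12089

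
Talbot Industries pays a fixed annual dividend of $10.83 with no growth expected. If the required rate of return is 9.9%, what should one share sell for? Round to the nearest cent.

$109.39

Zero-growth DDM (perpetuity): P₀ = D/r = 10.83 / 0.099 = 109.3939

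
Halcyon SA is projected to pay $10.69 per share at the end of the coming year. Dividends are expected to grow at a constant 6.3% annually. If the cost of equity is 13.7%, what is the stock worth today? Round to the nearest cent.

$144.46

Gordon growth model: P₀ = D₁/(r − g), with D₁ = 10.69 given directly.
P₀ = 10.6900 / (0.137 − 0.063) = 10.6900 / 0.074 = 144.4595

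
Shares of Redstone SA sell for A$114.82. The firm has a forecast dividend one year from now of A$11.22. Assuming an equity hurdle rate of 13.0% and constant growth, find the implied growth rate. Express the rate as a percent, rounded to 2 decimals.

From P₀ = D₁/(r − g), the implied growth is g = r − D₁/P₀.
g = 0.13 − 11.22/114.82 = 0.13 − 0.09772 = 0.03228

3.23%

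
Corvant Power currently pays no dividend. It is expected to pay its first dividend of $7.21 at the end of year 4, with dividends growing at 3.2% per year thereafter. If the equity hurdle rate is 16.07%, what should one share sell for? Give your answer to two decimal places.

Deferred-dividend DDM. At t=3 the remaining stream is a growing perpetuity with first payment D_4 = 7.21.
V_3 = D_4/(r−g) = 7.21/(0.1607−0.032) = 56.0218
P₀ = V_3/(1+r)^3 = 56.0218/(1+0.1607)^3 = 35.8259

$35.83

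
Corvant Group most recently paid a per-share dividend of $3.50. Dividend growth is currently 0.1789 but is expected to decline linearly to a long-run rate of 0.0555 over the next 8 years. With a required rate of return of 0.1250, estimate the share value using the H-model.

H-model: P₀ = D₀[(1+g_L) + H(g_S−g_L)]/(r−g_L), with H = 8/2 = 4.
P₀ = 3.50 × [(1+0.0555) + 4×(0.1789−0.0555)] / (0.125−0.0555)
   = 3.50 × 1.5491 / 0.0695 = 78.0122

$78.01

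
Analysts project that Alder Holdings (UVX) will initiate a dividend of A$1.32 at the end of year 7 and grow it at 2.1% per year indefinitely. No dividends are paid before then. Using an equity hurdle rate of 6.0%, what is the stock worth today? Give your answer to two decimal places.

A$23.86

Deferred-dividend DDM. At t=6 the remaining stream is a growing perpetuity with first payment D_7 = 1.32.
V_6 = D_7/(r−g) = 1.32/(0.06−0.021) = 33.8462
P₀ = V_6/(1+r)^6 = 33.8462/(1+0.06)^6 = 23.8602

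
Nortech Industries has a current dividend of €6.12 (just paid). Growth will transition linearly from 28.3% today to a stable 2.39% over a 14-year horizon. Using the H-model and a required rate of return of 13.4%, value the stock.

H-model: P₀ = D₀[(1+g_L) + H(g_S−g_L)]/(r−g_L), with H = 14/2 = 7.
P₀ = 6.12 × [(1+0.0239) + 7×(0.283−0.0239)] / (0.134−0.0239)
   = 6.12 × 2.8376 / 0.1101 = 157.7304

€157.73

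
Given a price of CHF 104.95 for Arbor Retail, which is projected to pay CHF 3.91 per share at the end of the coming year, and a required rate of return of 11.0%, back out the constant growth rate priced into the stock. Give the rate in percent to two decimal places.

From P₀ = D₁/(r − g), the implied growth is g = r − D₁/P₀.
g = 0.11 − 3.91/104.95 = 0.11 − 0.03726 = 0.07274

7.27%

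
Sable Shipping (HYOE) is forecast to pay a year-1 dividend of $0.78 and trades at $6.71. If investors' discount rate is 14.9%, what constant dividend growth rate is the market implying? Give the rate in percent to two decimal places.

3.28%

From P₀ = D₁/(r − g), the implied growth is g = r − D₁/P₀.
g = 0.149 − 0.78/6.71 = 0.149 − 0.11624 = 0.03276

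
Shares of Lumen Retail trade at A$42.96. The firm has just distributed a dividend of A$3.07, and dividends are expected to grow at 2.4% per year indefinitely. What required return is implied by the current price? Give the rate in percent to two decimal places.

Rearranging the constant-growth DDM: r = D₁/P₀ + g.
D₁ = 3.07 × (1 + 0.024) = 3.1437.
r = 3.1437 / 42.96 + 0.024 = 0.07318 + 0.024 = 0.09718

9.72%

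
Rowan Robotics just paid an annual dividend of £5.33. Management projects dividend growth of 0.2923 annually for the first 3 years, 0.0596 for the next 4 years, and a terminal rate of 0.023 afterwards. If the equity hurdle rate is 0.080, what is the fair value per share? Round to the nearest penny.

£209.83

Three-stage DDM. Project D₁…D_7; terminal Gordon value at t=7 with g = 0.023; discount at r = 0.08.
D_1 = 6.8880
D_2 = 8.9013
D_3 = 11.5032
D_4 = 12.1888
D_5 = 12.9152
D_6 = 13.6849
D_7 = 14.5006
TV_7 = 14.8341/(0.08−0.023) = 260.2471
P₀ = Σ Dₜ/(1+r)ᵗ + TV_7/(1+r)^7 = 209.8262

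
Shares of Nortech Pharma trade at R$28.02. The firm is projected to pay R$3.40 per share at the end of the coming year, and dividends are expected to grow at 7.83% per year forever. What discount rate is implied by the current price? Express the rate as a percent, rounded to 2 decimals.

Rearranging the constant-growth DDM: r = D₁/P₀ + g.
r = 3.4000 / 28.02 + 0.0783 = 0.12134 + 0.0783 = 0.19964

19.96%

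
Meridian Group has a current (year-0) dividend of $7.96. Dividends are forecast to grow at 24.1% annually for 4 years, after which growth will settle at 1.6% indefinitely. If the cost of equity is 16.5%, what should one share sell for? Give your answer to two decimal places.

Two-stage DDM. Project D₁…D_4 at 0.241, terminal growth 0.016, discount at r = 0.165.
D_1 = 9.8784
D_2 = 12.2590
D_3 = 15.2135
D_4 = 18.8799
Terminal value at t=4: TV = D_5/(r−g) = 19.1820/(0.165−0.016) = 128.7383
P₀ = 9.8784/(1+0.165)^1 + 12.2590/(1+0.165)^2 + 15.2135/(1+0.165)^3 + 18.8799/(1+0.165)^4 + 128.7383/(1+0.165)^4 = 107.2710

$107.27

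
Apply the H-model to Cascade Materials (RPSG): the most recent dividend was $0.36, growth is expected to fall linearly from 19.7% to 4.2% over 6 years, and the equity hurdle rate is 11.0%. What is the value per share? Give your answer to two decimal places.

H-model: P₀ = D₀[(1+g_L) + H(g_S−g_L)]/(r−g_L), with H = 6/2 = 3.
P₀ = 0.36 × [(1+0.042) + 3×(0.197−0.042)] / (0.11−0.042)
   = 0.36 × 1.5070 / 0.068 = 7.9782

$7.98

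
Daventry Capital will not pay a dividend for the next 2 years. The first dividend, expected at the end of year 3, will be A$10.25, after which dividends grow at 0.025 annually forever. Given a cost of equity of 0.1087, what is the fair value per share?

A$99.63

Deferred-dividend DDM. At t=2 the remaining stream is a growing perpetuity with first payment D_3 = 10.25.
V_2 = D_3/(r−g) = 10.25/(0.1087−0.025) = 122.4612
P₀ = V_2/(1+r)^2 = 122.4612/(1+0.1087)^2 = 99.6255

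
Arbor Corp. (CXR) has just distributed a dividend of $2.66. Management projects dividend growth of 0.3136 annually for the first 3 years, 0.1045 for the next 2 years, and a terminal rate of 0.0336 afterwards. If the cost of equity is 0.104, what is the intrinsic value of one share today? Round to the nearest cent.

$86.23

Three-stage DDM. Project D₁…D_5; terminal Gordon value at t=5 with g = 0.0336; discount at r = 0.104.
D_1 = 3.4942
D_2 = 4.5899
D_3 = 6.0294
D_4 = 6.6594
D_5 = 7.3553
TV_5 = 7.6025/(0.104−0.0336) = 107.9897
P₀ = Σ Dₜ/(1+r)ᵗ + TV_5/(1+r)^5 = 86.2268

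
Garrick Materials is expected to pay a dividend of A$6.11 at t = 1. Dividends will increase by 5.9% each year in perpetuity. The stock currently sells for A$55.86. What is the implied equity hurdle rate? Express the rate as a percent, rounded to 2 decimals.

16.84%

Rearranging the constant-growth DDM: r = D₁/P₀ + g.
r = 6.1100 / 55.86 + 0.059 = 0.10938 + 0.059 = 0.16838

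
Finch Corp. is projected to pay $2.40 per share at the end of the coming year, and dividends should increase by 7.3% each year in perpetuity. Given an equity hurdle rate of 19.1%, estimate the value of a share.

$20.34

Gordon growth model: P₀ = D₁/(r − g), with D₁ = 2.40 given directly.
P₀ = 2.4000 / (0.191 − 0.073) = 2.4000 / 0.118 = 20.3390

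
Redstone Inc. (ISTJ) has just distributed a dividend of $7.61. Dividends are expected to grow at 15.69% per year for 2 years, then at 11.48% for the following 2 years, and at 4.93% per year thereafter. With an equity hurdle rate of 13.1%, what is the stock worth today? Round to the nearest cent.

$130.69

Three-stage DDM. Project D₁…D_4; terminal Gordon value at t=4 with g = 0.0493; discount at r = 0.131.
D_1 = 8.8040
D_2 = 10.1854
D_3 = 11.3546
D_4 = 12.6581
TV_4 = 13.2822/(0.131−0.0493) = 162.5728
P₀ = Σ Dₜ/(1+r)ᵗ + TV_4/(1+r)^4 = 130.6881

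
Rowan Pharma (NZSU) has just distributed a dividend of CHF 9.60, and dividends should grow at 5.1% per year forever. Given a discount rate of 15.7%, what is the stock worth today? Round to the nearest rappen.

CHF 95.18

Gordon growth model: P₀ = D₁/(r − g). D₁ = 9.60 × (1 + 0.051) = 10.0896.
P₀ = 10.0896 / (0.157 − 0.051) = 10.0896 / 0.106 = 95.1849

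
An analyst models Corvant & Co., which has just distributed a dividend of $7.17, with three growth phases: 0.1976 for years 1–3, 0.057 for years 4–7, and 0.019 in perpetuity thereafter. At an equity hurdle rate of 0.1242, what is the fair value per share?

Three-stage DDM. Project D₁…D_7; terminal Gordon value at t=7 with g = 0.019; discount at r = 0.1242.
D_1 = 8.5868
D_2 = 10.2835
D_3 = 12.3156
D_4 = 13.0176
D_5 = 13.7596
D_6 = 14.5439
D_7 = 15.3729
TV_7 = 15.6649/(0.1242−0.019) = 148.9062
P₀ = Σ Dₜ/(1+r)ᵗ + TV_7/(1+r)^7 = 119.8503

$119.85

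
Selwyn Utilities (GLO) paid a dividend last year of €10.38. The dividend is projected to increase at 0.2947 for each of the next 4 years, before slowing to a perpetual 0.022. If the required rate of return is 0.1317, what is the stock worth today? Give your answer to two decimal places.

Two-stage DDM. Project D₁…D_4 at 0.2947, terminal growth 0.022, discount at r = 0.1317.
D_1 = 13.4390
D_2 = 17.3995
D_3 = 22.5271
D_4 = 29.1658
Terminal value at t=4: TV = D_5/(r−g) = 29.8075/(0.1317−0.022) = 271.7179
P₀ = 13.4390/(1+0.1317)^1 + 17.3995/(1+0.1317)^2 + 22.5271/(1+0.1317)^3 + 29.1658/(1+0.1317)^4 + 271.7179/(1+0.1317)^4 = 224.4339

€224.43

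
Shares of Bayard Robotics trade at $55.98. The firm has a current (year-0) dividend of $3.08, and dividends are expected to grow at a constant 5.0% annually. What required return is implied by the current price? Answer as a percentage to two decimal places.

10.78%

Rearranging the constant-growth DDM: r = D₁/P₀ + g.
D₁ = 3.08 × (1 + 0.05) = 3.2340.
r = 3.2340 / 55.98 + 0.05 = 0.05777 + 0.05 = 0.10777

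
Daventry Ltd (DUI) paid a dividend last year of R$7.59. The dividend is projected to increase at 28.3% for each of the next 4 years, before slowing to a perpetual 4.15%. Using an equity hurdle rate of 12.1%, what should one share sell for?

R$213.65

Two-stage DDM. Project D₁…D_4 at 0.283, terminal growth 0.0415, discount at r = 0.121.
D_1 = 9.7380
D_2 = 12.4938
D_3 = 16.0296
D_4 = 20.5659
Terminal value at t=4: TV = D_5/(r−g) = 21.4194/(0.121−0.0415) = 269.4266
P₀ = 9.7380/(1+0.121)^1 + 12.4938/(1+0.121)^2 + 16.0296/(1+0.121)^3 + 20.5659/(1+0.121)^4 + 269.4266/(1+0.121)^4 = 213.6469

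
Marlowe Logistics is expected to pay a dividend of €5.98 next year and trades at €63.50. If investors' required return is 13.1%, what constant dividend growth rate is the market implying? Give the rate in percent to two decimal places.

3.68%

From P₀ = D₁/(r − g), the implied growth is g = r − D₁/P₀.
g = 0.131 − 5.98/63.50 = 0.131 − 0.09417 = 0.03683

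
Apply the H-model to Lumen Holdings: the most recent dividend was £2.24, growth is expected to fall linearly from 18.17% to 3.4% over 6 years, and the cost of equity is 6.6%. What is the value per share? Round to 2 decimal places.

£103.40

H-model: P₀ = D₀[(1+g_L) + H(g_S−g_L)]/(r−g_L), with H = 6/2 = 3.
P₀ = 2.24 × [(1+0.034) + 3×(0.1817−0.034)] / (0.066−0.034)
   = 2.24 × 1.4771 / 0.032 = 103.3970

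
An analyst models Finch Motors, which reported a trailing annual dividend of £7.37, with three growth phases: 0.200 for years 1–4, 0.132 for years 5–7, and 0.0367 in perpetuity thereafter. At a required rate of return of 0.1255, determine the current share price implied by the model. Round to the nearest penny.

£176.72

Three-stage DDM. Project D₁…D_7; terminal Gordon value at t=7 with g = 0.0367; discount at r = 0.1255.
D_1 = 8.8440
D_2 = 10.6128
D_3 = 12.7354
D_4 = 15.2824
D_5 = 17.2997
D_6 = 19.5833
D_7 = 22.1683
TV_7 = 22.9818/(0.1255−0.0367) = 258.8045
P₀ = Σ Dₜ/(1+r)ᵗ + TV_7/(1+r)^7 = 176.7185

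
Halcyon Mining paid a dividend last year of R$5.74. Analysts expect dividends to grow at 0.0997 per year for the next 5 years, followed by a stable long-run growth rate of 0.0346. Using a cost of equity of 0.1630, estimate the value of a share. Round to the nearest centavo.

R$59.30

Two-stage DDM. Project D₁…D_5 at 0.0997, terminal growth 0.0346, discount at r = 0.163.
D_1 = 6.3123
D_2 = 6.9416
D_3 = 7.6337
D_4 = 8.3948
D_5 = 9.2317
Terminal value at t=5: TV = D_6/(r−g) = 9.5511/(0.163−0.0346) = 74.3859
P₀ = 6.3123/(1+0.163)^1 + 6.9416/(1+0.163)^2 + 7.6337/(1+0.163)^3 + 8.3948/(1+0.163)^4 + 9.2317/(1+0.163)^5 + 74.3859/(1+0.163)^5 = 59.3019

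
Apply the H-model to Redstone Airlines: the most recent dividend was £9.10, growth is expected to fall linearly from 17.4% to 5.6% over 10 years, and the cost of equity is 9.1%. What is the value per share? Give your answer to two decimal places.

H-model: P₀ = D₀[(1+g_L) + H(g_S−g_L)]/(r−g_L), with H = 10/2 = 5.
P₀ = 9.10 × [(1+0.056) + 5×(0.174−0.056)] / (0.091−0.056)
   = 9.10 × 1.6460 / 0.035 = 427.9600

£427.96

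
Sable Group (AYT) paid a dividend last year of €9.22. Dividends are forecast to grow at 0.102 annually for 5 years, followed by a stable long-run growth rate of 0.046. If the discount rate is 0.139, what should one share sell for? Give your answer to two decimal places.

Two-stage DDM. Project D₁…D_5 at 0.102, terminal growth 0.046, discount at r = 0.139.
D_1 = 10.1604
D_2 = 11.1968
D_3 = 12.3389
D_4 = 13.5974
D_5 = 14.9844
Terminal value at t=5: TV = D_6/(r−g) = 15.6737/(0.139−0.046) = 168.5340
P₀ = 10.1604/(1+0.139)^1 + 11.1968/(1+0.139)^2 + 12.3389/(1+0.139)^3 + 13.5974/(1+0.139)^4 + 14.9844/(1+0.139)^5 + 168.5340/(1+0.139)^5 = 129.7135

€129.71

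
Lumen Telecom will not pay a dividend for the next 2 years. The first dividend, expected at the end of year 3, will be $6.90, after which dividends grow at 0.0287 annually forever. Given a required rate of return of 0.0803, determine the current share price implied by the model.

Deferred-dividend DDM. At t=2 the remaining stream is a growing perpetuity with first payment D_3 = 6.90.
V_2 = D_3/(r−g) = 6.90/(0.0803−0.0287) = 133.7209
P₀ = V_2/(1+r)^2 = 133.7209/(1+0.0803)^2 = 114.5805

$114.58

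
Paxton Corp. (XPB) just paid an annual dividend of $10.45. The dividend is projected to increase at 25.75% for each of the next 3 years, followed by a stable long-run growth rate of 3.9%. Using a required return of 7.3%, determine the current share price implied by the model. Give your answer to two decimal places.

Two-stage DDM. Project D₁…D_3 at 0.2575, terminal growth 0.039, discount at r = 0.073.
D_1 = 13.1409
D_2 = 16.5247
D_3 = 20.7797
Terminal value at t=3: TV = D_4/(r−g) = 21.5902/(0.073−0.039) = 635.0046
P₀ = 13.1409/(1+0.073)^1 + 16.5247/(1+0.073)^2 + 20.7797/(1+0.073)^3 + 635.0046/(1+0.073)^3 = 557.4374

$557.44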